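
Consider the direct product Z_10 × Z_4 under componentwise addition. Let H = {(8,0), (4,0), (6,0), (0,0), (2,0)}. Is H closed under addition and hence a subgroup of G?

Yes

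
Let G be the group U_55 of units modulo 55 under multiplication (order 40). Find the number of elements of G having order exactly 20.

Enumerating element orders in G gives 16 elements of order 20.

16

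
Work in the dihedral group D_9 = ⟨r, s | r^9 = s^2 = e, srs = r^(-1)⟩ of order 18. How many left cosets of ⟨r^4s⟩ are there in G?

9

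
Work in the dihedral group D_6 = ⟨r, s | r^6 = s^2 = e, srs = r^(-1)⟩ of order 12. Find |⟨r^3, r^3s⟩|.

|⟨r^3⟩| = 2 and |⟨r^3s⟩| = 2, so |H| is a multiple of lcm(2, 2) = 2 and divides |G| = 12.
Closing under the operation: H = {e, r^3, s, r^3s}, so |H| = 4.

4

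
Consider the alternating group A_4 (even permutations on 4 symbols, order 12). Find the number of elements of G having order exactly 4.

0

No element of G has order 4 (even though 4 | 12).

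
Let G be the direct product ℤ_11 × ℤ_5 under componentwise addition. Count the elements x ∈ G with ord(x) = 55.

An element (a,b) has order lcm(ord(a), ord(b)); count pairs with lcm equal to 55.
Enumerating gives 40 such elements.

40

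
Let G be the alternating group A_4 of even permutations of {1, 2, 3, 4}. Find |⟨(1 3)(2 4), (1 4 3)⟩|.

12

|⟨(1 3)(2 4)⟩| = 2 and |⟨(1 4 3)⟩| = 3, so |H| is a multiple of lcm(2, 3) = 6 and divides |G| = 12.
Closing {(1 3)(2 4), (1 4 3)} under the group operation gives all of G, so |H| = 12.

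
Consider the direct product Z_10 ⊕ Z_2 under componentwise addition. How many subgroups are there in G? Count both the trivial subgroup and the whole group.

10

|G| = 20, so by Lagrange every subgroup order divides 20. Divisors: 1, 2, 4, 5, 10, 20.
Subgroups by order — order 1: 1; order 2: 3; order 4: 1; order 5: 1; order 10: 3; order 20: 1.
Total: 1 + 3 + 1 + 1 + 3 + 1 = 10.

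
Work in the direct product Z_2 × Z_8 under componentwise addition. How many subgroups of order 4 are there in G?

3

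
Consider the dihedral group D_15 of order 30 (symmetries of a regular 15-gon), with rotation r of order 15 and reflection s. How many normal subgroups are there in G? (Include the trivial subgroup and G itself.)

5

G has 28 subgroups. Checking conjugation-invariance by order — order 1: 1/1 normal; order 2: 0/15 normal; order 3: 1/1 normal; order 5: 1/1 normal; order 6: 0/5 normal; order 10: 0/3 normal; order 15: 1/1 normal; order 30: 1/1 normal.
Total normal subgroups: 5.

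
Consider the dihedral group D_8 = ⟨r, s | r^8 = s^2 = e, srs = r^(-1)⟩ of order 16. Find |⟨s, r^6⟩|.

8

|⟨s⟩| = 2 and |⟨r^6⟩| = 4, so |H| is a multiple of lcm(2, 4) = 4 and divides |G| = 16.
Closing under the operation: H = {e, r^2, r^4, r^6, s, r^2s, r^4s, r^6s}, so |H| = 8.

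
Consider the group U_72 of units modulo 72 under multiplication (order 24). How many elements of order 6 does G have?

Enumerating element orders in G gives 14 elements of order 6.

14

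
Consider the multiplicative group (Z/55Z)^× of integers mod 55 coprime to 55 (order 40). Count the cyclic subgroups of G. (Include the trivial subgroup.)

12

Each element a generates a cyclic subgroup ⟨a⟩; distinct elements may generate the same one (a cyclic group of order d has φ(d) generators).
Cyclic subgroups by order — order 1: 1; order 2: 3; order 4: 2; order 5: 1; order 10: 3; order 20: 2.
Total: 12.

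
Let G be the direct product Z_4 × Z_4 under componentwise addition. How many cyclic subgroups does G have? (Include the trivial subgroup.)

10

Group the elements of G by the cyclic subgroup they generate; each cyclic subgroup of order d accounts for φ(d) elements.
Cyclic subgroups by order — order 1: 1; order 2: 3; order 4: 6.
Total: 10.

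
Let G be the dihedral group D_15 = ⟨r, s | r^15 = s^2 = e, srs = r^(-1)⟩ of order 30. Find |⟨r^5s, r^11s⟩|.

10

|⟨r^5s⟩| = 2 and |⟨r^11s⟩| = 2, so |H| is a multiple of lcm(2, 2) = 2 and divides |G| = 30.
Closing under the operation: H = {e, r^3, r^6, r^9, r^12, r^2s, r^5s, r^8s, r^11s, r^14s}, so |H| = 10.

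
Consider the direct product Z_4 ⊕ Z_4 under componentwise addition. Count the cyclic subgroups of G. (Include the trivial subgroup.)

10

A cyclic subgroup of order d is generated by each of its φ(d) elements of order d, so the cyclic subgroups of order d number (#elements of order d)/φ(d).
Cyclic subgroups by order — order 1: 1; order 2: 3; order 4: 6.
Total: 10.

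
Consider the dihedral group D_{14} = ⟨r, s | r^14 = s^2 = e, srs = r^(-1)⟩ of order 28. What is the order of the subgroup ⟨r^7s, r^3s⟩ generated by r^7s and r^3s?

14

|⟨r^7s⟩| = 2 and |⟨r^3s⟩| = 2, so |H| is a multiple of lcm(2, 2) = 2 and divides |G| = 28.
Closing under the operation: H = {e, r^2, r^4, r^6, r^8, r^10, r^12, rs, r^3s, r^5s, r^7s, r^9s, r^11s, r^13s}, so |H| = 14.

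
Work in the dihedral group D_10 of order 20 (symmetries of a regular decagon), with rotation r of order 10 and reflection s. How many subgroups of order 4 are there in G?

5

|G| = 20 and 4 | 20, so subgroups of order 4 are possible by Lagrange.
The subgroups of order 4 are: {e, r^5, r^2s, r^7s}; {e, r^5, r^3s, r^8s}; {e, r^5, r^4s, r^9s}; {e, r^5, s, r^5s}; … (5 in all).
So G has 5 subgroups of order 4.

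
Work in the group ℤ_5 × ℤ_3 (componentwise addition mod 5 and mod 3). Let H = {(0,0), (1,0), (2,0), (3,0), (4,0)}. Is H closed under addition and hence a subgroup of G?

Yes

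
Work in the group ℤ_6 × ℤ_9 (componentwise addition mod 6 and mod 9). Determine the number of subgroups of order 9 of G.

|G| = 54 and 9 | 54, so subgroups of order 9 are possible by Lagrange.
The subgroups of order 9 are: {(0,0), (0,1), (0,2), (0,3), (0,4), (0,5), (0,6), (0,7), (0,8)}; {(0,0), (0,3), (0,6), (2,0), (2,3), (2,6), (4,0), (4,3), (4,6)}; {(0,0), (0,3), (0,6), (2,1), (2,4), (2,7), (4,2), (4,5), (4,8)}; {(0,0), (0,3), (0,6), (2,2), (2,5), (2,8), (4,1), (4,4), (4,7)}.
So G has 4 subgroups of order 9.

4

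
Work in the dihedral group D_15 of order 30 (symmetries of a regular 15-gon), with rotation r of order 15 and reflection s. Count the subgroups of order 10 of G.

3

|G| = 30 and 10 | 30, so subgroups of order 10 are possible by Lagrange.
The subgroups of order 10 are: {e, r^3, r^6, r^9, r^12, rs, r^4s, r^7s, r^10s, r^13s}; {e, r^3, r^6, r^9, r^12, r^2s, r^5s, r^8s, r^11s, r^14s}; {e, r^3, r^6, r^9, r^12, s, r^3s, r^6s, r^9s, r^12s}.
So G has 3 subgroups of order 10.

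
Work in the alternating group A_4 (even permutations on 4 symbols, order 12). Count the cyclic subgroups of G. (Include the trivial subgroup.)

Group the elements of G by the cyclic subgroup they generate; each cyclic subgroup of order d accounts for φ(d) elements.
Cyclic subgroups by order — order 1: 1; order 2: 3; order 3: 4.
Total: 8.

8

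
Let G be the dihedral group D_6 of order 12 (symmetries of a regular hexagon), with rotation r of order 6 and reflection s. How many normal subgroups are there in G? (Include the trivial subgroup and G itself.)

7

G has 16 subgroups. Checking conjugation-invariance by order — order 1: 1/1 normal; order 2: 1/7 normal; order 3: 1/1 normal; order 4: 0/3 normal; order 6: 3/3 normal; order 12: 1/1 normal.
Total normal subgroups: 7.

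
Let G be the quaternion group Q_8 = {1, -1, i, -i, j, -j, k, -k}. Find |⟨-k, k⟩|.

4

|⟨-k⟩| = 4 and |⟨k⟩| = 4, so |H| is a multiple of lcm(4, 4) = 4 and divides |G| = 8.
Closing under the operation: H = {1, -1, k, -k}, so |H| = 4.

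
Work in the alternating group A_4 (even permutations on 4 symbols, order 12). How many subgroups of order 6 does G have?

|G| = 12 and 6 | 12, so subgroups of order 6 are possible by Lagrange.
Checking all subgroups of G, none has order 6.
So G has 0 subgroups of order 6.

0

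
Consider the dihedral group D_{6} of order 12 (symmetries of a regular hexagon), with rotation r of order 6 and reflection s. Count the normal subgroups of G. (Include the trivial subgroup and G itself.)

G has 16 subgroups. Checking conjugation-invariance by order — order 1: 1/1 normal; order 2: 1/7 normal; order 3: 1/1 normal; order 4: 0/3 normal; order 6: 3/3 normal; order 12: 1/1 normal.
Total normal subgroups: 7.

7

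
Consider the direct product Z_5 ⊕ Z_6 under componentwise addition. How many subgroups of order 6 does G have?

|G| = 30 and 6 | 30, so subgroups of order 6 are possible by Lagrange.
The subgroups of order 6 are: {(0,0), (0,1), (0,2), (0,3), (0,4), (0,5)}.
So G has 1 subgroup of order 6.

1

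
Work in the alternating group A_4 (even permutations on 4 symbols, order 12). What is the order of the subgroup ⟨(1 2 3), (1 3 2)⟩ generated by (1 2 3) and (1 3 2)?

|⟨(1 2 3)⟩| = 3 and |⟨(1 3 2)⟩| = 3, so |H| is a multiple of lcm(3, 3) = 3 and divides |G| = 12.
Closing under the operation: H = {e, (1 2 3), (1 3 2)}, so |H| = 3.

3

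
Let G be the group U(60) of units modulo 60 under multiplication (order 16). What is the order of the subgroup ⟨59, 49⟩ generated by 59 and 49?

4

|⟨59⟩| = 2 and |⟨49⟩| = 2, so |H| is a multiple of lcm(2, 2) = 2 and divides |G| = 16.
Closing under the operation: H = {1, 11, 49, 59}, so |H| = 4.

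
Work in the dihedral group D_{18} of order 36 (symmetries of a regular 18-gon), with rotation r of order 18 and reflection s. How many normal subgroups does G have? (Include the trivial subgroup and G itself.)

9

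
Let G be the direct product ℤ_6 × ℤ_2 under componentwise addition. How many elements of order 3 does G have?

An element (a,b) has order lcm(ord(a), ord(b)); count pairs with lcm equal to 3.
Enumerating gives 2 such elements.

2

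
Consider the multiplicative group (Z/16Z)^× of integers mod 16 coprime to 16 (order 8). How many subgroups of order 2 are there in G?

3

|G| = 8 and 2 | 8, so subgroups of order 2 are possible by Lagrange.
The subgroups of order 2 are: {1, 15}; {1, 7}; {1, 9}.
So G has 3 subgroups of order 2.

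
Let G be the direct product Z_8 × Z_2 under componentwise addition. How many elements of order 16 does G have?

0

An element (a,b) has order lcm(ord(a), ord(b)); count pairs with lcm equal to 16.
Enumerating gives 0 such elements.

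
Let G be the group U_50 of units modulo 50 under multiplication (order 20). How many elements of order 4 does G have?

The elements of order 4 are: 7, 43.
That's 2.

2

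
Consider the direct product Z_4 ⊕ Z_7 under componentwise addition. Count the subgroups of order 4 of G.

|G| = 28 and 4 | 28, so subgroups of order 4 are possible by Lagrange.
The subgroups of order 4 are: {(0,0), (1,0), (2,0), (3,0)}.
So G has 1 subgroup of order 4.

1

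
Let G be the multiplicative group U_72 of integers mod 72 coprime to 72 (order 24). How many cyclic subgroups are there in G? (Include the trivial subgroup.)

Each element a generates a cyclic subgroup ⟨a⟩; distinct elements may generate the same one (a cyclic group of order d has φ(d) generators).
Cyclic subgroups by order — order 1: 1; order 2: 7; order 3: 1; order 6: 7.
Total: 16.

16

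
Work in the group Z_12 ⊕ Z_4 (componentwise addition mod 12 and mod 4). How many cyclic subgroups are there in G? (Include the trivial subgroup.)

Group the elements of G by the cyclic subgroup they generate; each cyclic subgroup of order d accounts for φ(d) elements.
Cyclic subgroups by order — order 1: 1; order 2: 3; order 3: 1; order 4: 6; order 6: 3; order 12: 6.
Total: 20.

20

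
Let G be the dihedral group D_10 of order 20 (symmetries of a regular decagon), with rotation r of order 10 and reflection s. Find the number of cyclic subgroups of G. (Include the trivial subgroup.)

A cyclic subgroup of order d is generated by each of its φ(d) elements of order d, so the cyclic subgroups of order d number (#elements of order d)/φ(d).
Cyclic subgroups by order — order 1: 1; order 2: 11; order 5: 1; order 10: 1.
Total: 14.

14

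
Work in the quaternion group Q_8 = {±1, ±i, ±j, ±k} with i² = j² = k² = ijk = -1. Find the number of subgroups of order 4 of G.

|G| = 8 and 4 | 8, so subgroups of order 4 are possible by Lagrange.
The subgroups of order 4 are: {1, -1, i, -i}; {1, -1, j, -j}; {1, -1, k, -k}.
So G has 3 subgroups of order 4.

3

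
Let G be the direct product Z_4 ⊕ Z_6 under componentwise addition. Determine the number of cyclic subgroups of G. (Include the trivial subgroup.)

12

A cyclic subgroup of order d is generated by each of its φ(d) elements of order d, so the cyclic subgroups of order d number (#elements of order d)/φ(d).
Cyclic subgroups by order — order 1: 1; order 2: 3; order 3: 1; order 4: 2; order 6: 3; order 12: 2.
Total: 12.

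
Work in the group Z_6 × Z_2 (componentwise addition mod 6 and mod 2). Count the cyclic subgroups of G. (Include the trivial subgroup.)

Each element a generates a cyclic subgroup ⟨a⟩; distinct elements may generate the same one (a cyclic group of order d has φ(d) generators).
Cyclic subgroups by order — order 1: 1; order 2: 3; order 3: 1; order 6: 3.
Total: 8.

8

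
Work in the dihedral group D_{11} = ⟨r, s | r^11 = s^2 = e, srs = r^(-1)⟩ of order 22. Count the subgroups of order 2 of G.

11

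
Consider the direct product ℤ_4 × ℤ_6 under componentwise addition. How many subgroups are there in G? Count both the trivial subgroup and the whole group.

16

|G| = 24, so by Lagrange every subgroup order divides 24. Divisors: 1, 2, 3, 4, 6, 8, 12, 24.
Subgroups by order — order 1: 1; order 2: 3; order 3: 1; order 4: 3; order 6: 3; order 8: 1; order 12: 3; order 24: 1.
Total: 1 + 3 + 1 + 3 + 3 + 1 + 3 + 1 = 16.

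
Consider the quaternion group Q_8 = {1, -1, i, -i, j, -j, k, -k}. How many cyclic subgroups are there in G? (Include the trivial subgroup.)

5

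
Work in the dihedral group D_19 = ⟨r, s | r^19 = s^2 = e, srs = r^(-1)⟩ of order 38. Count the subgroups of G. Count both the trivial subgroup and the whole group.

|G| = 38, so by Lagrange every subgroup order divides 38. Divisors: 1, 2, 19, 38.
Subgroups by order — order 1: 1; order 2: 19; order 19: 1; order 38: 1.
Total: 1 + 19 + 1 + 1 = 22.

22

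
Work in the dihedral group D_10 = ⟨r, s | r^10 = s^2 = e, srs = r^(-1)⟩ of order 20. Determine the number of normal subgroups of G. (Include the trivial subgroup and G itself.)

G has 22 subgroups. Checking conjugation-invariance by order — order 1: 1/1 normal; order 2: 1/11 normal; order 4: 0/5 normal; order 5: 1/1 normal; order 10: 3/3 normal; order 20: 1/1 normal.
Total normal subgroups: 7.

7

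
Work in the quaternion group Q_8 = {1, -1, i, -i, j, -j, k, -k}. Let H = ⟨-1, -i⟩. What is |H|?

|⟨-1⟩| = 2 and |⟨-i⟩| = 4, so |H| is a multiple of lcm(2, 4) = 4 and divides |G| = 8.
Closing under the operation: H = {1, -1, i, -i}, so |H| = 4.

4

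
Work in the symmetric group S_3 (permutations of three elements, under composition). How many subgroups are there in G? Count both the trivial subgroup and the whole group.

6

|G| = 6, so by Lagrange every subgroup order divides 6. Divisors: 1, 2, 3, 6.
Subgroups by order — order 1: 1; order 2: 3; order 3: 1; order 6: 1.
Total: 1 + 3 + 1 + 1 = 6.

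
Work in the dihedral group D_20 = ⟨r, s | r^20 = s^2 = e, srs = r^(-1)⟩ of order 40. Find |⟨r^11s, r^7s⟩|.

|⟨r^11s⟩| = 2 and |⟨r^7s⟩| = 2, so |H| is a multiple of lcm(2, 2) = 2 and divides |G| = 40.
Closing under the operation: H = {e, r^4, r^8, r^12, r^16, r^3s, r^7s, r^11s, r^15s, r^19s}, so |H| = 10.

10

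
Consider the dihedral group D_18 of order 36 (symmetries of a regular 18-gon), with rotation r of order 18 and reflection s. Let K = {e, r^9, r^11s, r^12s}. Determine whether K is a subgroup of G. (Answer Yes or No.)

Closure fails: r^11s · r^9 = r^2s ∉ K. So K is not a subgroup.

No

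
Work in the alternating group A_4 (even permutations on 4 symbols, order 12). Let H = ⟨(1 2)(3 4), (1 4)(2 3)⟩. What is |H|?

|⟨(1 2)(3 4)⟩| = 2 and |⟨(1 4)(2 3)⟩| = 2, so |H| is a multiple of lcm(2, 2) = 2 and divides |G| = 12.
Closing under the operation: H = {e, (1 2)(3 4), (1 3)(2 4), (1 4)(2 3)}, so |H| = 4.

4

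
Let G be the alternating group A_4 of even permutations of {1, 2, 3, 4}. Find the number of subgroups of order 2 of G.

|G| = 12 and 2 | 12, so subgroups of order 2 are possible by Lagrange.
The subgroups of order 2 are: {e, (1 2)(3 4)}; {e, (1 3)(2 4)}; {e, (1 4)(2 3)}.
So G has 3 subgroups of order 2.

3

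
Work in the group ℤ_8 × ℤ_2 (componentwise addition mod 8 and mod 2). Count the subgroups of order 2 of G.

3

|G| = 16 and 2 | 16, so subgroups of order 2 are possible by Lagrange.
The subgroups of order 2 are: {(0,0), (0,1)}; {(0,0), (4,0)}; {(0,0), (4,1)}.
So G has 3 subgroups of order 2.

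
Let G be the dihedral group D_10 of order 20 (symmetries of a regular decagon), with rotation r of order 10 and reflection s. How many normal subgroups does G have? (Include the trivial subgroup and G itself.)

7

G has 22 subgroups. Checking conjugation-invariance by order — order 1: 1/1 normal; order 2: 1/11 normal; order 4: 0/5 normal; order 5: 1/1 normal; order 10: 3/3 normal; order 20: 1/1 normal.
Total normal subgroups: 7.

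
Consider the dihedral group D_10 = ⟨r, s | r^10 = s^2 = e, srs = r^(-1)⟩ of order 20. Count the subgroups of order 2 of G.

|G| = 20 and 2 | 20, so subgroups of order 2 are possible by Lagrange.
The subgroups of order 2 are: {e, r^2s}; {e, r^3s}; {e, r^4s}; {e, r^5}; … (11 in all).
So G has 11 subgroups of order 2.

11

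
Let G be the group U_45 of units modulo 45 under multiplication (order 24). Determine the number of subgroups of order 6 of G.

|G| = 24 and 6 | 24, so subgroups of order 6 are possible by Lagrange.
The subgroups of order 6 are: {1, 11, 16, 26, 31, 41}; {1, 14, 16, 29, 31, 44}; {1, 4, 16, 19, 31, 34}.
So G has 3 subgroups of order 6.

3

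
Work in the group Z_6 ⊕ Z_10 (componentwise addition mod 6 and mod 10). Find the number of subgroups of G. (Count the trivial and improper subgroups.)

20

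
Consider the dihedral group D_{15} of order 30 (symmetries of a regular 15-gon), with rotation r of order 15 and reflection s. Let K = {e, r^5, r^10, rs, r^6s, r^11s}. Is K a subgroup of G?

Yes

|K| = 6 divides |G| = 30, consistent with Lagrange.
K contains the identity, every element's inverse is in K, and K is closed under ·: it is a subgroup.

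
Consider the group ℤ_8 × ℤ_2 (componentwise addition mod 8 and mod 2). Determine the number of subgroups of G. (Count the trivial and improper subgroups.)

11

|G| = 16, so by Lagrange every subgroup order divides 16. Divisors: 1, 2, 4, 8, 16.
Subgroups by order — order 1: 1; order 2: 3; order 4: 3; order 8: 3; order 16: 1.
Total: 1 + 3 + 3 + 3 + 1 = 11.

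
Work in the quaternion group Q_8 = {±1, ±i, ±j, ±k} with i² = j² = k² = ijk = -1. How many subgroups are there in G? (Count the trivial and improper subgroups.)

|G| = 8, so by Lagrange every subgroup order divides 8. Divisors: 1, 2, 4, 8.
Subgroups by order — order 1: 1; order 2: 1; order 4: 3; order 8: 1.
Total: 1 + 1 + 3 + 1 = 6.

6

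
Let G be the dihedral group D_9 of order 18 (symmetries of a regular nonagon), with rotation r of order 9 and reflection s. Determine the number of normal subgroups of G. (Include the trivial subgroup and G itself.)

G has 16 subgroups. Checking conjugation-invariance by order — order 1: 1/1 normal; order 2: 0/9 normal; order 3: 1/1 normal; order 6: 0/3 normal; order 9: 1/1 normal; order 18: 1/1 normal.
Total normal subgroups: 4.

4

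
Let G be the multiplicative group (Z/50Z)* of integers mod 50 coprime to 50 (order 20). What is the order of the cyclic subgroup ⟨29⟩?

10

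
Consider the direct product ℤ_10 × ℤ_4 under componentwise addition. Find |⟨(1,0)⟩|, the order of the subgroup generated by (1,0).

The order of (1,0) in Z_10 × Z_4 is lcm(ord(1) in Z_10, ord(0) in Z_4).
ord(1) = 10 and ord(0) = 1, so |⟨(1,0)⟩| = lcm(10, 1) = 10.

10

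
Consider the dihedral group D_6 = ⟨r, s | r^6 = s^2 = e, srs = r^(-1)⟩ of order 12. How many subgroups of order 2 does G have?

7

|G| = 12 and 2 | 12, so subgroups of order 2 are possible by Lagrange.
The subgroups of order 2 are: {e, r^2s}; {e, r^3}; {e, r^3s}; {e, r^4s}; … (7 in all).
So G has 7 subgroups of order 2.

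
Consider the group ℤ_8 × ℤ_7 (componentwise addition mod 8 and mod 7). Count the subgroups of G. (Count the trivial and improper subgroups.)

|G| = 56, so by Lagrange every subgroup order divides 56. Divisors: 1, 2, 4, 7, 8, 14, 28, 56.
Subgroups by order — order 1: 1; order 2: 1; order 4: 1; order 7: 1; order 8: 1; order 14: 1; order 28: 1; order 56: 1.
Total: 1 + 1 + 1 + 1 + 1 + 1 + 1 + 1 = 8.

8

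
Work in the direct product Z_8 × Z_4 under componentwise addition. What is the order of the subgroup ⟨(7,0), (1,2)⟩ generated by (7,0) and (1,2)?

16

|⟨(7,0)⟩| = 8 and |⟨(1,2)⟩| = 8, so |H| is a multiple of lcm(8, 8) = 8 and divides |G| = 32.
Closing under the operation: H = {(0,0), (0,2), (1,0), (1,2), (2,0), (2,2), (3,0), (3,2), (4,0), (4,2), (5,0), (5,2), (6,0), (6,2), (7,0), (7,2)}, so |H| = 16.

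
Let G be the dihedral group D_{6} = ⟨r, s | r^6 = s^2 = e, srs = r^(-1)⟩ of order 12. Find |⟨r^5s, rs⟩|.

6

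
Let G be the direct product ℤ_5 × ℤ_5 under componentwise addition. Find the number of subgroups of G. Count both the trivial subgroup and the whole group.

8

|G| = 25, so by Lagrange every subgroup order divides 25. Divisors: 1, 5, 25.
Subgroups by order — order 1: 1; order 5: 6; order 25: 1.
Total: 1 + 6 + 1 = 8.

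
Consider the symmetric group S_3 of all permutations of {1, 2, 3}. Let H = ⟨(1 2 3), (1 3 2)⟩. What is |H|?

3

|⟨(1 2 3)⟩| = 3 and |⟨(1 3 2)⟩| = 3, so |H| is a multiple of lcm(3, 3) = 3 and divides |G| = 6.
Closing under the operation: H = {e, (1 2 3), (1 3 2)}, so |H| = 3.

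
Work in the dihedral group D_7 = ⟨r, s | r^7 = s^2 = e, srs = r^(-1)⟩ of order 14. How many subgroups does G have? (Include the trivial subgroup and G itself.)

10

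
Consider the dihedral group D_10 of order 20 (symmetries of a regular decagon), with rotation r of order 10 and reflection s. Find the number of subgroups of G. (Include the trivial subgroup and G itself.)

22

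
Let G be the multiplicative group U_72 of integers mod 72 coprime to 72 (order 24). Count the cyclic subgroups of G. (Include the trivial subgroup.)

Each element a generates a cyclic subgroup ⟨a⟩; distinct elements may generate the same one (a cyclic group of order d has φ(d) generators).
Cyclic subgroups by order — order 1: 1; order 2: 7; order 3: 1; order 6: 7.
Total: 16.

16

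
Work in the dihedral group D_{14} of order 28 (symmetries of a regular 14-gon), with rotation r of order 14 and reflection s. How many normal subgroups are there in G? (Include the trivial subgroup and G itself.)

7

G has 28 subgroups. Checking conjugation-invariance by order — order 1: 1/1 normal; order 2: 1/15 normal; order 4: 0/7 normal; order 7: 1/1 normal; order 14: 3/3 normal; order 28: 1/1 normal.
Total normal subgroups: 7.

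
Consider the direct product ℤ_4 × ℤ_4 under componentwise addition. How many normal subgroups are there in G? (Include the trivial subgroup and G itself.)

15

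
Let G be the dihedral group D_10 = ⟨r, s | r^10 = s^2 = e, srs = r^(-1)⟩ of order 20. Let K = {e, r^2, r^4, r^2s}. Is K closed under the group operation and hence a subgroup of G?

No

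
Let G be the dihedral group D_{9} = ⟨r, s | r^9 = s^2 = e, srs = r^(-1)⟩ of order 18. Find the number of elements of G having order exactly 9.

6

The elements of order 9 are: r, r^2, r^4, r^5, r^7, r^8.
That's 6.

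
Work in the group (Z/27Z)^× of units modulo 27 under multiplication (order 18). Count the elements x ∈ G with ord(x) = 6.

2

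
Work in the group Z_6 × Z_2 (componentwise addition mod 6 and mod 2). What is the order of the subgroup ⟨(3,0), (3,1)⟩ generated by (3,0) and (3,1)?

4

|⟨(3,0)⟩| = 2 and |⟨(3,1)⟩| = 2, so |H| is a multiple of lcm(2, 2) = 2 and divides |G| = 12.
Closing under the operation: H = {(0,0), (0,1), (3,0), (3,1)}, so |H| = 4.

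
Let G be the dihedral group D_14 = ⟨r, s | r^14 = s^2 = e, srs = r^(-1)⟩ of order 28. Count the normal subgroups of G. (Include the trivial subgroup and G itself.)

7

G has 28 subgroups. Checking conjugation-invariance by order — order 1: 1/1 normal; order 2: 1/15 normal; order 4: 0/7 normal; order 7: 1/1 normal; order 14: 3/3 normal; order 28: 1/1 normal.
Total normal subgroups: 7.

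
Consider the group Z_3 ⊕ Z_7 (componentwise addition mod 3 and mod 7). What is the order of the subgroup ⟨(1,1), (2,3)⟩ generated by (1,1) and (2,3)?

|⟨(1,1)⟩| = 21 and |⟨(2,3)⟩| = 21, so |H| is a multiple of lcm(21, 21) = 21 and divides |G| = 21.
Closing {(1,1), (2,3)} under the group operation gives all of G, so |H| = 21.

21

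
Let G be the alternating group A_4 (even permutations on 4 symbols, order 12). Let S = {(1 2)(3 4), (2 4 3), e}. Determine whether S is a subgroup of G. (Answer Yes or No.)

No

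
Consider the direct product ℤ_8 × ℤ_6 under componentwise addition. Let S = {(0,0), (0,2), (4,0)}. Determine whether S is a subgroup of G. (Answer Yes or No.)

No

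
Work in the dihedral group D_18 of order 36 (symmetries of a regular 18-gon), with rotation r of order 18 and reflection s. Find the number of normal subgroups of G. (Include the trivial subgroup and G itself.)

9

G has 45 subgroups. Checking conjugation-invariance by order — order 1: 1/1 normal; order 2: 1/19 normal; order 3: 1/1 normal; order 4: 0/9 normal; order 6: 1/7 normal; order 9: 1/1 normal; order 12: 0/3 normal; order 18: 3/3 normal; order 36: 1/1 normal.
Total normal subgroups: 9.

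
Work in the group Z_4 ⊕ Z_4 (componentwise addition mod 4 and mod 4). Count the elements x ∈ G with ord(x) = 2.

An element (a,b) has order lcm(ord(a), ord(b)); count pairs with lcm equal to 2.
Enumerating gives 3 such elements.

3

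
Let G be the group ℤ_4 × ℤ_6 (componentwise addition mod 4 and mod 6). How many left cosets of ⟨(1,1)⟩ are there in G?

2

|⟨(1,1)⟩| = 12 and |G| = 24.
By Lagrange, [G : H] = |G|/|H| = 24/12 = 2.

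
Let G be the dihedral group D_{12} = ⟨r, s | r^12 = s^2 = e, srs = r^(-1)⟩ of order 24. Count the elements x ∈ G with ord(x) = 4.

The elements of order 4 are: r^3, r^9.
That's 2.

2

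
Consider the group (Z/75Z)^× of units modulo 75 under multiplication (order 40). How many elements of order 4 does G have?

4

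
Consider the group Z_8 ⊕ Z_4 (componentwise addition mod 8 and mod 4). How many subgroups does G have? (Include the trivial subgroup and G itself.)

22

|G| = 32, so by Lagrange every subgroup order divides 32. Divisors: 1, 2, 4, 8, 16, 32.
Subgroups by order — order 1: 1; order 2: 3; order 4: 7; order 8: 7; order 16: 3; order 32: 1.
Total: 1 + 3 + 7 + 7 + 3 + 1 = 22.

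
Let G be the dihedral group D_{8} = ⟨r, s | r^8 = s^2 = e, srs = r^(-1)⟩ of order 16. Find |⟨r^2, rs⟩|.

|⟨r^2⟩| = 4 and |⟨rs⟩| = 2, so |H| is a multiple of lcm(4, 2) = 4 and divides |G| = 16.
Closing under the operation: H = {e, r^2, r^4, r^6, rs, r^3s, r^5s, r^7s}, so |H| = 8.

8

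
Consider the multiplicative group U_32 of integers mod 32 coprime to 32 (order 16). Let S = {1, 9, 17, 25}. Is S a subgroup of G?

Yes

|S| = 4 divides |G| = 16, consistent with Lagrange.
S contains the identity, every element's inverse is in S, and S is closed under ·: it is a subgroup.
In fact S = ⟨25⟩.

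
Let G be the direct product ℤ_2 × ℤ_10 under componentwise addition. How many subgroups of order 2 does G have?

|G| = 20 and 2 | 20, so subgroups of order 2 are possible by Lagrange.
The subgroups of order 2 are: {(0,0), (0,5)}; {(0,0), (1,0)}; {(0,0), (1,5)}.
So G has 3 subgroups of order 2.

3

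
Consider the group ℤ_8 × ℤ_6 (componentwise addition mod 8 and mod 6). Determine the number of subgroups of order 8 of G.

3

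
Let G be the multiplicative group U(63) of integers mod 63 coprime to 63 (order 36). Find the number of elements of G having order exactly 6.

24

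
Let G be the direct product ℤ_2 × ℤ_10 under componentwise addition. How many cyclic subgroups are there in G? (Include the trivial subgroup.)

8

Group the elements of G by the cyclic subgroup they generate; each cyclic subgroup of order d accounts for φ(d) elements.
Cyclic subgroups by order — order 1: 1; order 2: 3; order 5: 1; order 10: 3.
Total: 8.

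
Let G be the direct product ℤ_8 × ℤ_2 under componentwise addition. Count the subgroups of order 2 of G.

|G| = 16 and 2 | 16, so subgroups of order 2 are possible by Lagrange.
The subgroups of order 2 are: {(0,0), (0,1)}; {(0,0), (4,0)}; {(0,0), (4,1)}.
So G has 3 subgroups of order 2.

3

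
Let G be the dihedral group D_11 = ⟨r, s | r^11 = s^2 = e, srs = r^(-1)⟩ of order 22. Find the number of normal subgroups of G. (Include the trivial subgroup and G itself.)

G has 14 subgroups. Checking conjugation-invariance by order — order 1: 1/1 normal; order 2: 0/11 normal; order 11: 1/1 normal; order 22: 1/1 normal.
Total normal subgroups: 3.

3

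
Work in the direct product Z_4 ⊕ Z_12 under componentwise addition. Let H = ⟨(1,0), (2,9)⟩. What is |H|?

16

|⟨(1,0)⟩| = 4 and |⟨(2,9)⟩| = 4, so |H| is a multiple of lcm(4, 4) = 4 and divides |G| = 48.
Closing under the operation: H = {(0,0), (0,3), (0,6), (0,9), (1,0), (1,3), (1,6), (1,9), (2,0), (2,3), (2,6), (2,9), (3,0), (3,3), (3,6), (3,9)}, so |H| = 16.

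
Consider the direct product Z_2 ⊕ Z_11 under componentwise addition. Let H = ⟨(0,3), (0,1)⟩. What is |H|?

11

|⟨(0,3)⟩| = 11 and |⟨(0,1)⟩| = 11, so |H| is a multiple of lcm(11, 11) = 11 and divides |G| = 22.
Closing under the operation: H = {(0,0), (0,1), (0,2), (0,3), (0,4), (0,5), (0,6), (0,7), (0,8), (0,9), (0,10)}, so |H| = 11.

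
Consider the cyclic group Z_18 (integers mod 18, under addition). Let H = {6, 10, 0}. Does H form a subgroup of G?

No

10 ∈ H but its inverse 8 ∉ H, so H is not a subgroup.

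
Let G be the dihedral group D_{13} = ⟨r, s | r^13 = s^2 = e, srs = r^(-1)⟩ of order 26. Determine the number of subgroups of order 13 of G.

1

|G| = 26 and 13 | 26, so subgroups of order 13 are possible by Lagrange.
The subgroups of order 13 are: {e, r, r^2, r^3, r^4, r^5, r^6, r^7, r^8, r^9, r^10, r^11, r^12}.
So G has 1 subgroup of order 13.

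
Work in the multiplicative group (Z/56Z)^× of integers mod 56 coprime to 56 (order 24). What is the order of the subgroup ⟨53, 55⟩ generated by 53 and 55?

|⟨53⟩| = 6 and |⟨55⟩| = 2, so |H| is a multiple of lcm(6, 2) = 6 and divides |G| = 24.
Closing under the operation: H = {1, 3, 9, 19, 25, 27, 29, 31, 37, 47, 53, 55}, so |H| = 12.

12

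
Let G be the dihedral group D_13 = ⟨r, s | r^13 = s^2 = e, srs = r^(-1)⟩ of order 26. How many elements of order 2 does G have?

Enumerating element orders in G gives 13 elements of order 2.

13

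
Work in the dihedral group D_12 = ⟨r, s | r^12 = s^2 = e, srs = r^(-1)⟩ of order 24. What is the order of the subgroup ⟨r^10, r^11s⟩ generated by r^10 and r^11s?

|⟨r^10⟩| = 6 and |⟨r^11s⟩| = 2, so |H| is a multiple of lcm(6, 2) = 6 and divides |G| = 24.
Closing under the operation: H = {e, r^2, r^4, r^6, r^8, r^10, rs, r^3s, r^5s, r^7s, r^9s, r^11s}, so |H| = 12.

12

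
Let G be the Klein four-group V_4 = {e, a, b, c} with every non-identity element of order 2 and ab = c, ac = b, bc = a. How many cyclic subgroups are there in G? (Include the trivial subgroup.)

4

A cyclic subgroup of order d is generated by each of its φ(d) elements of order d, so the cyclic subgroups of order d number (#elements of order d)/φ(d).
Cyclic subgroups by order — order 1: 1; order 2: 3.
Total: 4.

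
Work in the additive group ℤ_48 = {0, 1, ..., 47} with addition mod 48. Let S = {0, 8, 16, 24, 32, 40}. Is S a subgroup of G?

Yes

|S| = 6 divides |G| = 48, consistent with Lagrange.
S contains the identity, every element's inverse is in S, and S is closed under +: it is a subgroup.
In fact S = ⟨8⟩.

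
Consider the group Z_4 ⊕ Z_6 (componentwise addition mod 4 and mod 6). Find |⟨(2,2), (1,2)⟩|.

12

|⟨(2,2)⟩| = 6 and |⟨(1,2)⟩| = 12, so |H| is a multiple of lcm(6, 12) = 12 and divides |G| = 24.
Closing under the operation: H = {(0,0), (0,2), (0,4), (1,0), (1,2), (1,4), (2,0), (2,2), (2,4), (3,0), (3,2), (3,4)}, so |H| = 12.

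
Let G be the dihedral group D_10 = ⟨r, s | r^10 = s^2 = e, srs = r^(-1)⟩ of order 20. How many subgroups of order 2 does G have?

11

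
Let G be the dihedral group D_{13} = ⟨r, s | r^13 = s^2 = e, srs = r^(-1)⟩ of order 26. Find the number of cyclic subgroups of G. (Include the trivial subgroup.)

15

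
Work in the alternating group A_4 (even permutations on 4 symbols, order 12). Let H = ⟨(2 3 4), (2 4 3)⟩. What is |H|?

3

|⟨(2 3 4)⟩| = 3 and |⟨(2 4 3)⟩| = 3, so |H| is a multiple of lcm(3, 3) = 3 and divides |G| = 12.
Closing under the operation: H = {e, (2 3 4), (2 4 3)}, so |H| = 3.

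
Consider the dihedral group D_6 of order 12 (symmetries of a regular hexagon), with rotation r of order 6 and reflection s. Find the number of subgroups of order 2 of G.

|G| = 12 and 2 | 12, so subgroups of order 2 are possible by Lagrange.
The subgroups of order 2 are: {e, r^2s}; {e, r^3}; {e, r^3s}; {e, r^4s}; … (7 in all).
So G has 7 subgroups of order 2.

7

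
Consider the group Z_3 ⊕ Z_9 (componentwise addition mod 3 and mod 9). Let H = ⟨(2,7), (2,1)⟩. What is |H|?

9

|⟨(2,7)⟩| = 9 and |⟨(2,1)⟩| = 9, so |H| is a multiple of lcm(9, 9) = 9 and divides |G| = 27.
Closing under the operation: H = {(0,0), (0,3), (0,6), (1,2), (1,5), (1,8), (2,1), (2,4), (2,7)}, so |H| = 9.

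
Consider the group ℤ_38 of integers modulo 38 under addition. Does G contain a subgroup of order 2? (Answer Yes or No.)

Yes

2 | 38. A subgroup of order 2 is {0, 19}.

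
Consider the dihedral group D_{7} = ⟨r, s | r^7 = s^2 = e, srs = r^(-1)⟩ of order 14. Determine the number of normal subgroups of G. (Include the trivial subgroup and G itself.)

G has 10 subgroups. Checking conjugation-invariance by order — order 1: 1/1 normal; order 2: 0/7 normal; order 7: 1/1 normal; order 14: 1/1 normal.
Total normal subgroups: 3.

3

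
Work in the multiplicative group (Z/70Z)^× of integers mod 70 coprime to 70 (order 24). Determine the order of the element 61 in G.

Compute successive powers of 61 mod 70: 61, 11, 41, 51, 31, 1; 61^6 ≡ 1 (mod 70).
So |⟨61⟩| = 6.

6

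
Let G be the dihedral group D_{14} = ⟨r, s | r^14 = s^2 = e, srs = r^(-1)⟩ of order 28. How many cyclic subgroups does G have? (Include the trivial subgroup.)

18

Group the elements of G by the cyclic subgroup they generate; each cyclic subgroup of order d accounts for φ(d) elements.
Cyclic subgroups by order — order 1: 1; order 2: 15; order 7: 1; order 14: 1.
Total: 18.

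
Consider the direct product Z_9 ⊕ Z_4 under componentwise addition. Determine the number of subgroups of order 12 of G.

|G| = 36 and 12 | 36, so subgroups of order 12 are possible by Lagrange.
The subgroups of order 12 are: {(0,0), (0,1), (0,2), (0,3), (3,0), (3,1), (3,2), (3,3), (6,0), (6,1), (6,2), (6,3)}.
So G has 1 subgroup of order 12.

1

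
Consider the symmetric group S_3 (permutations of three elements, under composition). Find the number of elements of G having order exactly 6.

No element of G has order 6 (even though 6 | 6).

0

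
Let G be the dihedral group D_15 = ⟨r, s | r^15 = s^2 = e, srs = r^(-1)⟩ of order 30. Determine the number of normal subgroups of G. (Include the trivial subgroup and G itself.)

G has 28 subgroups. Checking conjugation-invariance by order — order 1: 1/1 normal; order 2: 0/15 normal; order 3: 1/1 normal; order 5: 1/1 normal; order 6: 0/5 normal; order 10: 0/3 normal; order 15: 1/1 normal; order 30: 1/1 normal.
Total normal subgroups: 5.

5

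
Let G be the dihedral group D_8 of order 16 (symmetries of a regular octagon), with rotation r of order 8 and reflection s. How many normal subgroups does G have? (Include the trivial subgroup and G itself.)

7

G has 19 subgroups. Checking conjugation-invariance by order — order 1: 1/1 normal; order 2: 1/9 normal; order 4: 1/5 normal; order 8: 3/3 normal; order 16: 1/1 normal.
Total normal subgroups: 7.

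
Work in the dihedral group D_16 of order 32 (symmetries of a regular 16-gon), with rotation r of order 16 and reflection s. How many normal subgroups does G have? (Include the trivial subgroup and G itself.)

8

G has 36 subgroups. Checking conjugation-invariance by order — order 1: 1/1 normal; order 2: 1/17 normal; order 4: 1/9 normal; order 8: 1/5 normal; order 16: 3/3 normal; order 32: 1/1 normal.
Total normal subgroups: 8.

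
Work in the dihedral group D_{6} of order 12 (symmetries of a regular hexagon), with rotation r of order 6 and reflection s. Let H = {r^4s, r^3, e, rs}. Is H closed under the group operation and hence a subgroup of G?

Yes

|H| = 4 divides |G| = 12, consistent with Lagrange.
H contains the identity, every element's inverse is in H, and H is closed under ·: it is a subgroup.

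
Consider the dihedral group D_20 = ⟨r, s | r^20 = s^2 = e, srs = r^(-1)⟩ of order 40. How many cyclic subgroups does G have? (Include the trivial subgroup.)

A cyclic subgroup of order d is generated by each of its φ(d) elements of order d, so the cyclic subgroups of order d number (#elements of order d)/φ(d).
Cyclic subgroups by order — order 1: 1; order 2: 21; order 4: 1; order 5: 1; order 10: 1; order 20: 1.
Total: 26.

26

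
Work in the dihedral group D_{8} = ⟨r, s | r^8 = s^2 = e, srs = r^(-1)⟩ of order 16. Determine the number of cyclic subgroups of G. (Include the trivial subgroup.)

Group the elements of G by the cyclic subgroup they generate; each cyclic subgroup of order d accounts for φ(d) elements.
Cyclic subgroups by order — order 1: 1; order 2: 9; order 4: 1; order 8: 1.
Total: 12.

12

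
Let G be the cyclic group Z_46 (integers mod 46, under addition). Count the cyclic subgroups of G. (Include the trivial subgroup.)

4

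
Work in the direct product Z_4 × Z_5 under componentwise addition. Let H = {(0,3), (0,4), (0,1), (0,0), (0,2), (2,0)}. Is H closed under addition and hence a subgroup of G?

No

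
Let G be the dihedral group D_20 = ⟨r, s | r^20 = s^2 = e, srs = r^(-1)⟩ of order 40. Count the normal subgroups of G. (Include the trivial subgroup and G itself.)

9

G has 48 subgroups. Checking conjugation-invariance by order — order 1: 1/1 normal; order 2: 1/21 normal; order 4: 1/11 normal; order 5: 1/1 normal; order 8: 0/5 normal; order 10: 1/5 normal; order 20: 3/3 normal; order 40: 1/1 normal.
Total normal subgroups: 9.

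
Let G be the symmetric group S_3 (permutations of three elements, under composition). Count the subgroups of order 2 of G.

|G| = 6 and 2 | 6, so subgroups of order 2 are possible by Lagrange.
The subgroups of order 2 are: {e, (1 2)}; {e, (1 3)}; {e, (2 3)}.
So G has 3 subgroups of order 2.

3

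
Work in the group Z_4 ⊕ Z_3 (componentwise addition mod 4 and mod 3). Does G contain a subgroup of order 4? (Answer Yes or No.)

4 | 12. A subgroup of order 4 is {(0,0), (1,0), (2,0), (3,0)}.

Yes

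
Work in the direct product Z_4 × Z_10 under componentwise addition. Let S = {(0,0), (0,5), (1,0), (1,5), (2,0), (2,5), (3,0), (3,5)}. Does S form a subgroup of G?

Yes

|S| = 8 divides |G| = 40, consistent with Lagrange.
S contains the identity, every element's inverse is in S, and S is closed under +: it is a subgroup.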